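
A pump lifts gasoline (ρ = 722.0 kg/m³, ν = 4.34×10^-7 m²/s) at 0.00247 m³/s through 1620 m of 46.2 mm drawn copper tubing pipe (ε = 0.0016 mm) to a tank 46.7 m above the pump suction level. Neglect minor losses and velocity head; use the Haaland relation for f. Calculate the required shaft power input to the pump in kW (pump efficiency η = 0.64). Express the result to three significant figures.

V = 4Q/(πD²) = 1.473 m/s; Re = 1.57×10^5; ε/D = 3.46×10^-5; f = 0.01645
h_f = f(L/D)V²/2g = 63.83 m
Total head H = z + h_f = 46.7 + 63.83 = 110.5 m
P_hyd = ρgQH = 722.0·9.81·0.00247·110.5 = 1.934 kW
P_shaft = P_hyd/η = 1.934/0.64 = 3.021 kW

P_shaft ≈ 3.02 kW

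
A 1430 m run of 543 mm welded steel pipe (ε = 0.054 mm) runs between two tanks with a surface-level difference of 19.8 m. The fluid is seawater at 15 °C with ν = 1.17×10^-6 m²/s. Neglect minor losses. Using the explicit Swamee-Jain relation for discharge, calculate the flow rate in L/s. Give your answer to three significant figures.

Swamee-Jain (Type II): Q = -0.965·√(gD⁵h_f/L)·ln[ε/(3.7D) + √(3.17ν²L/(gD³h_f))]
√(gD⁵h_f/L) = √(9.81·0.543⁵·19.8/1430) = 0.08008
ε/(3.7D) = 2.69×10^-5; √(3.17ν²L/(gD³h_f)) = 1.41×10^-5
Q = -0.965·0.08008·ln(4.100×10^-5) = 0.7806 m³/s
Check: V = 3.37 m/s, Re = 1.56×10^6, f = 0.01306, h_f = 19.9 m ≈ 19.8 m ✓

Q ≈ 781 L/s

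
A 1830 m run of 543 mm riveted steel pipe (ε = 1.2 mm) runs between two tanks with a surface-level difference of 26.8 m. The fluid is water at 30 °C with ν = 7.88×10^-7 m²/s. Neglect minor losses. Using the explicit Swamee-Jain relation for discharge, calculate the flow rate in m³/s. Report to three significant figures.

Swamee-Jain (Type II): Q = -0.965·√(gD⁵h_f/L)·ln[ε/(3.7D) + √(3.17ν²L/(gD³h_f))]
√(gD⁵h_f/L) = √(9.81·0.543⁵·26.8/1830) = 0.08235
ε/(3.7D) = 5.97×10^-4; √(3.17ν²L/(gD³h_f)) = 9.25×10^-6
Q = -0.965·0.08235·ln(6.065×10^-4) = 0.5887 m³/s
Check: V = 2.54 m/s, Re = 1.75×10^6, f = 0.02420, h_f = 26.9 m ≈ 26.8 m ✓

Q ≈ 0.589 m³/s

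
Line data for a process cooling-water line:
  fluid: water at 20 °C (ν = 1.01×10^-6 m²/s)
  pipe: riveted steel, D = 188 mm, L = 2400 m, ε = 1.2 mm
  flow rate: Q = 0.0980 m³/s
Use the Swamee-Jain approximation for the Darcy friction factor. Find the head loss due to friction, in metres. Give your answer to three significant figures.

h_f ≈ 267 m

V = 4Q/(πD²) = 4·0.0980/(π·0.188²) = 3.530 m/s
Re = VD/ν = 3.530·0.188/1.01×10^-6 = 6.57×10^5 → turbulent
ε/D = 1.2/188 = 0.00638
Swamee-Jain: f = 0.03294
h_f = f(L/D)V²/(2g) = 0.03294·(2400/0.188)·3.530²/(2·9.81) = 267.1 m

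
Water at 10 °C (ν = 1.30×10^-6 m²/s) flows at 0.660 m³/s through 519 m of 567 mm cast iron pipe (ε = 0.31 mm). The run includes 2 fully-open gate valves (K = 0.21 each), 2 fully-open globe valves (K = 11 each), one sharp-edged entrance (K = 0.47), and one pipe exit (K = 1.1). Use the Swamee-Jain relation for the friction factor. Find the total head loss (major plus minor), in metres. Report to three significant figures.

V = 4Q/(πD²) = 2.614 m/s; V²/2g = 0.3482 m
Re = 1.14×10^6, ε/D = 5.47×10^-4 → f = 0.01755 (Swamee-Jain)
Major: h_f = f(L/D)·V²/2g = 0.01755·915.3·0.3482 = 5.593 m
Minor: ΣK = 24.0; h_m = ΣK·V²/2g = 8.354 m
Total H_L = 5.593 + 8.354 = 13.95 m

H_L ≈ 13.9 m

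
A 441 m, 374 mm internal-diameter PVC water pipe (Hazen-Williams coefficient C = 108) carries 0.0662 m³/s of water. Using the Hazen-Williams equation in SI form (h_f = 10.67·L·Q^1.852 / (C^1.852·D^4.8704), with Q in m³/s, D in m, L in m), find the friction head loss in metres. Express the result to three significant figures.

h_f ≈ 0.636 m

h_f = 10.67·441·0.0662^1.852 / (108^1.852·0.374^4.8704) = 0.6356 m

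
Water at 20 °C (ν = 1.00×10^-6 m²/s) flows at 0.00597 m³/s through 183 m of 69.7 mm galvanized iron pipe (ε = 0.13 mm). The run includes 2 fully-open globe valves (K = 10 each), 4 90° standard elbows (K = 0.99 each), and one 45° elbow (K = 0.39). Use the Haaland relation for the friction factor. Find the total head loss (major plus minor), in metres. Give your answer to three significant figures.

H_L ≈ 11.1 m

V = 4Q/(πD²) = 1.565 m/s; V²/2g = 0.1248 m
Re = 1.09×10^5, ε/D = 0.00187 → f = 0.02449 (Haaland)
Major: h_f = f(L/D)·V²/2g = 0.02449·2626·0.1248 = 8.024 m
Minor: ΣK = 24.4; h_m = ΣK·V²/2g = 3.038 m
Total H_L = 8.024 + 3.038 = 11.06 m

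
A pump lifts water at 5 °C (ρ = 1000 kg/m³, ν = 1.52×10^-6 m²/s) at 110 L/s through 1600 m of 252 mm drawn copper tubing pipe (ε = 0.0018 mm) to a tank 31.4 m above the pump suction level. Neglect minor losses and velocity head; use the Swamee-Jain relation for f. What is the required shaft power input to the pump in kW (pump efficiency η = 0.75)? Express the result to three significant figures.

P_shaft ≈ 76.8 kW

V = 4Q/(πD²) = 2.205 m/s; Re = 3.66×10^5; ε/D = 7.14×10^-6; f = 0.01395
h_f = f(L/D)V²/2g = 21.96 m
Total head H = z + h_f = 31.4 + 21.96 = 53.36 m
P_hyd = ρgQH = 1000·9.81·0.110·53.36 = 57.58 kW
P_shaft = P_hyd/η = 57.58/0.75 = 76.77 kW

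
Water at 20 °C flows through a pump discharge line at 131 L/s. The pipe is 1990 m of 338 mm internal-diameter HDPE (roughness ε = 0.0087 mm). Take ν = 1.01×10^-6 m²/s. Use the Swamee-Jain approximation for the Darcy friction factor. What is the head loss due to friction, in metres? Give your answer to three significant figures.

V = 4Q/(πD²) = 4·0.131/(π·0.338²) = 1.460 m/s
Re = VD/ν = 1.460·0.338/1.01×10^-6 = 4.89×10^5 → turbulent
ε/D = 0.0087/338 = 2.57×10^-5
Swamee-Jain: f = 0.01354
h_f = f(L/D)V²/(2g) = 0.01354·(1990/0.338)·1.460²/(2·9.81) = 8.661 m

h_f ≈ 8.66 m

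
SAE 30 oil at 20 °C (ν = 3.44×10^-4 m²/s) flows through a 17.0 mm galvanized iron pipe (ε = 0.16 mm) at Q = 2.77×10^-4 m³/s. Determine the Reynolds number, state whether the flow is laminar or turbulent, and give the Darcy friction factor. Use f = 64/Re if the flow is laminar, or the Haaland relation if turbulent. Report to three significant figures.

V = 4Q/(πD²) = 1.220 m/s
Re = VD/ν = 1.220·0.0170/3.44×10^-4 = 60.3
Re < 2300 → laminar → f = 64/Re = 1.061

Re ≈ 60.3; laminar; f = 64/Re ≈ 1.06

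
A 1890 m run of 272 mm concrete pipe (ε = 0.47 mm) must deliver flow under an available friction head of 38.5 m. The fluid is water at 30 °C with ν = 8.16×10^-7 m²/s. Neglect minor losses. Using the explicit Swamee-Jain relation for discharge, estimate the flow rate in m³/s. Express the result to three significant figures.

Q ≈ 0.127 m³/s

Swamee-Jain (Type II): Q = -0.965·√(gD⁵h_f/L)·ln[ε/(3.7D) + √(3.17ν²L/(gD³h_f))]
√(gD⁵h_f/L) = √(9.81·0.272⁵·38.5/1890) = 0.01725
ε/(3.7D) = 4.67×10^-4; √(3.17ν²L/(gD³h_f)) = 2.29×10^-5
Q = -0.965·0.01725·ln(4.899×10^-4) = 0.1269 m³/s
Check: V = 2.18 m/s, Re = 7.28×10^5, f = 0.02291, h_f = 38.7 m ≈ 38.5 m ✓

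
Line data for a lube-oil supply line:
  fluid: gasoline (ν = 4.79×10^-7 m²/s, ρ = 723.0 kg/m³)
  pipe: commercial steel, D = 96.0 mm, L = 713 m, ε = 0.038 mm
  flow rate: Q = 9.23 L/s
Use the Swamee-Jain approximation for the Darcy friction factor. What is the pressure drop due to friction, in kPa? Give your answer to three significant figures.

V = 4Q/(πD²) = 4·0.00923/(π·0.0960²) = 1.275 m/s
Re = VD/ν = 1.275·0.0960/4.79×10^-7 = 2.56×10^5 → turbulent
ε/D = 0.038/96.0 = 3.96×10^-4
Swamee-Jain: f = 0.01794
h_f = f(L/D)V²/(2g) = 0.01794·(713/0.0960)·1.275²/(2·9.81) = 11.04 m
Δp = ρg·h_f = 723.0·9.81·11.04 = 78.33 kPa

Δp ≈ 78.3 kPa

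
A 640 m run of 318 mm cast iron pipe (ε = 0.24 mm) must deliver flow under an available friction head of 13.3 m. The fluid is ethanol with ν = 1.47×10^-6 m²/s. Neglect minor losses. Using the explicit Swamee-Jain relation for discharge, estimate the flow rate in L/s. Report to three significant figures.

Swamee-Jain (Type II): Q = -0.965·√(gD⁵h_f/L)·ln[ε/(3.7D) + √(3.17ν²L/(gD³h_f))]
√(gD⁵h_f/L) = √(9.81·0.318⁵·13.3/640) = 0.02575
ε/(3.7D) = 2.04×10^-4; √(3.17ν²L/(gD³h_f)) = 3.23×10^-5
Q = -0.965·0.02575·ln(2.363×10^-4) = 0.2075 m³/s
Check: V = 2.61 m/s, Re = 5.65×10^5, f = 0.01912, h_f = 13.4 m ≈ 13.3 m ✓

Q ≈ 207 L/s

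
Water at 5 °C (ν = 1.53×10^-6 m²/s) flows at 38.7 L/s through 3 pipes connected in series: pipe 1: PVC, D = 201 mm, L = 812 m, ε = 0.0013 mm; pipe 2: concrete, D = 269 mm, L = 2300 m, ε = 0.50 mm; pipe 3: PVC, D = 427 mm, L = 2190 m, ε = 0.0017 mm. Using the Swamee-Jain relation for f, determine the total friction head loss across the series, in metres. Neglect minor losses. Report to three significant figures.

H ≈ 10.3 m

Pipe 1: V = 1.220 m/s, Re = 1.60×10^5, ε/D = 6.47×10^-6, f = 0.01628, h_1 = f(L/D)V²/2g = 4.985 m
Pipe 2: V = 0.6810 m/s, Re = 1.20×10^5, ε/D = 0.00186, f = 0.02468, h_2 = f(L/D)V²/2g = 4.987 m
Pipe 3: V = 0.2702 m/s, Re = 7.54×10^4, ε/D = 3.98×10^-6, f = 0.01898, h_3 = f(L/D)V²/2g = 0.3625 m
Series → Q common, losses add: H = Σh = 10.34 m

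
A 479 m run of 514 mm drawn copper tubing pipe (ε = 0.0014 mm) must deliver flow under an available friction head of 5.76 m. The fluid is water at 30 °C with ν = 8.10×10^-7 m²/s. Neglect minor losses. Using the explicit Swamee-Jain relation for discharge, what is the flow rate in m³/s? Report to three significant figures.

Swamee-Jain (Type II): Q = -0.965·√(gD⁵h_f/L)·ln[ε/(3.7D) + √(3.17ν²L/(gD³h_f))]
√(gD⁵h_f/L) = √(9.81·0.514⁵·5.76/479) = 0.06506
ε/(3.7D) = 7.36×10^-7; √(3.17ν²L/(gD³h_f)) = 1.14×10^-5
Q = -0.965·0.06506·ln(1.213×10^-5) = 0.7106 m³/s
Check: V = 3.42 m/s, Re = 2.17×10^6, f = 0.01034, h_f = 5.76 m ≈ 5.76 m ✓

Q ≈ 0.711 m³/s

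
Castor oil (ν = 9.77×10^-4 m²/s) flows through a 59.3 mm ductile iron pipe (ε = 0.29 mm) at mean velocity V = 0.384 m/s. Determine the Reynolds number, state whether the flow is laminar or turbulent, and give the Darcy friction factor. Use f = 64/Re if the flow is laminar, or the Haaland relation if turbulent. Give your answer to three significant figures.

Re ≈ 23.3; laminar; f = 64/Re ≈ 2.75

Re = VD/ν = 0.3840·0.0593/9.77×10^-4 = 23.3
Re < 2300 → laminar → f = 64/Re = 2.746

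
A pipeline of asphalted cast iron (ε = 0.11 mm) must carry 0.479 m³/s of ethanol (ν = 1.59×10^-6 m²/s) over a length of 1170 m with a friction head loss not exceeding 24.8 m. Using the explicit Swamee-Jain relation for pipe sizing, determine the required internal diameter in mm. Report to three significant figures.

Swamee-Jain (Type III): D = 0.66·[ε^1.25·(LQ²/(gh_f))^4.75 + ν·Q^9.4·(L/(gh_f))^5.2]^0.04
LQ²/(gh_f) = 1.103; L/(gh_f) = 4.809
Term 1 = ε^1.25·(…)^4.75 = 1.80×10^-5; Term 2 = ν·Q^9.4·(…)^5.2 = 5.54×10^-6
D = 0.66·(1.80×10^-5 + 5.54×10^-6)^0.04 = 0.4309 m = 431 mm
Check: V = 3.28 m/s, Re = 8.90×10^5, f = 0.01543, h_f = 23.0 m ≈ 24.8 m ✓

D ≈ 431 mm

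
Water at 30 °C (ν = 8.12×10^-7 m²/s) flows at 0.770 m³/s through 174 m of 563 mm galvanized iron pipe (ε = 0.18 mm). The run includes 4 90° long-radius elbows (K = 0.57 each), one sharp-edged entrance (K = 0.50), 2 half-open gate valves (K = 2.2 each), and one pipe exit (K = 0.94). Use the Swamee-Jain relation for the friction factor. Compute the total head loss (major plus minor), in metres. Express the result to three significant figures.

V = 4Q/(πD²) = 3.093 m/s; V²/2g = 0.4876 m
Re = 2.14×10^6, ε/D = 3.20×10^-4 → f = 0.01555 (Swamee-Jain)
Major: h_f = f(L/D)·V²/2g = 0.01555·309.1·0.4876 = 2.344 m
Minor: ΣK = 8.12; h_m = ΣK·V²/2g = 3.959 m
Total H_L = 2.344 + 3.959 = 6.303 m

H_L ≈ 6.30 m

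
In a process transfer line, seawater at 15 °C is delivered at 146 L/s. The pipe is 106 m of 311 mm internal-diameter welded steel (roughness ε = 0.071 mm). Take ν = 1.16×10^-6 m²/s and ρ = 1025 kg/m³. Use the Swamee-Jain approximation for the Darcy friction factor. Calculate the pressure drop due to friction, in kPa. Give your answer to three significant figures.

Δp ≈ 10.2 kPa

V = 4Q/(πD²) = 4·0.146/(π·0.311²) = 1.922 m/s
Re = VD/ν = 1.922·0.311/1.16×10^-6 = 5.15×10^5 → turbulent
ε/D = 0.071/311 = 2.28×10^-4
Swamee-Jain: f = 0.01573
h_f = f(L/D)V²/(2g) = 0.01573·(106/0.311)·1.922²/(2·9.81) = 1.010 m
Δp = ρg·h_f = 1025·9.81·1.010 = 10.15 kPa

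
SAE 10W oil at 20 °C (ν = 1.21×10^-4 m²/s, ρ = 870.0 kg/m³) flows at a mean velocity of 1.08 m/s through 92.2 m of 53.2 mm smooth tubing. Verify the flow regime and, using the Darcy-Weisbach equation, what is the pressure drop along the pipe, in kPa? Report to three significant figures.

Re = VD/ν = 1.08·0.05320/1.21×10^-4 = 475 → laminar (Re < 2300)
f = 64/Re = 0.1348
h_f = f(L/D)V²/(2g) = 0.1348·(92.2/0.05320)·1.08²/(2·9.81) = 13.89 m
Δp = ρg·h_f = 870.0·9.81·13.89 = 118.5 kPa

Δp ≈ 119 kPa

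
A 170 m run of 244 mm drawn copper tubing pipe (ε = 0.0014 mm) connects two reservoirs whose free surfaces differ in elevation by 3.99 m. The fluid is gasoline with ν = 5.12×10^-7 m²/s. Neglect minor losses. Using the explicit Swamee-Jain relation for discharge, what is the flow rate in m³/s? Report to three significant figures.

Swamee-Jain (Type II): Q = -0.965·√(gD⁵h_f/L)·ln[ε/(3.7D) + √(3.17ν²L/(gD³h_f))]
√(gD⁵h_f/L) = √(9.81·0.244⁵·3.99/170) = 0.01411
ε/(3.7D) = 1.55×10^-6; √(3.17ν²L/(gD³h_f)) = 1.58×10^-5
Q = -0.965·0.01411·ln(1.731×10^-5) = 0.1493 m³/s
Check: V = 3.19 m/s, Re = 1.52×10^6, f = 0.01101, h_f = 3.99 m ≈ 3.99 m ✓

Q ≈ 0.149 m³/s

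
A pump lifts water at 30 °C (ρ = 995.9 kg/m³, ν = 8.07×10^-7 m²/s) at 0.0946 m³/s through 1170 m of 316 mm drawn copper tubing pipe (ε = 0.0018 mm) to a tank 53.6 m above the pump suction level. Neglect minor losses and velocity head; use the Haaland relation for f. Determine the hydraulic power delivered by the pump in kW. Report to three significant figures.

V = 4Q/(πD²) = 1.206 m/s; Re = 4.72×10^5; ε/D = 5.70×10^-6; f = 0.01326
h_f = f(L/D)V²/2g = 3.640 m
Total head H = z + h_f = 53.6 + 3.640 = 57.24 m
P_hyd = ρgQH = 995.9·9.81·0.0946·57.24 = 52.90 kW

P_hyd ≈ 52.9 kW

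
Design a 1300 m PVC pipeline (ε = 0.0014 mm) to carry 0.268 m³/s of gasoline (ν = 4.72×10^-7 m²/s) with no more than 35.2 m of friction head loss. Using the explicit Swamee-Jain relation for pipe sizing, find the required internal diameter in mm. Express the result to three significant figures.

Swamee-Jain (Type III): D = 0.66·[ε^1.25·(LQ²/(gh_f))^4.75 + ν·Q^9.4·(L/(gh_f))^5.2]^0.04
LQ²/(gh_f) = 0.2704; L/(gh_f) = 3.765
Term 1 = ε^1.25·(…)^4.75 = 9.65×10^-11; Term 2 = ν·Q^9.4·(…)^5.2 = 1.96×10^-9
D = 0.66·(9.65×10^-11 + 1.96×10^-9)^0.04 = 0.2965 m = 297 mm
Check: V = 3.88 m/s, Re = 2.44×10^6, f = 0.01025, h_f = 34.5 m ≈ 35.2 m ✓

D ≈ 297 mm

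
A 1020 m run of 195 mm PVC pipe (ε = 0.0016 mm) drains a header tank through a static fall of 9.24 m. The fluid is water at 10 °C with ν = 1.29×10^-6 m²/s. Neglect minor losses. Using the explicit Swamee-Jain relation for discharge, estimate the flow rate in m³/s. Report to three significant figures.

Swamee-Jain (Type II): Q = -0.965·√(gD⁵h_f/L)·ln[ε/(3.7D) + √(3.17ν²L/(gD³h_f))]
√(gD⁵h_f/L) = √(9.81·0.195⁵·9.24/1020) = 0.005006
ε/(3.7D) = 2.22×10^-6; √(3.17ν²L/(gD³h_f)) = 8.95×10^-5
Q = -0.965·0.005006·ln(9.169×10^-5) = 0.04491 m³/s
Check: V = 1.50 m/s, Re = 2.27×10^5, f = 0.01523, h_f = 9.18 m ≈ 9.24 m ✓

Q ≈ 0.0449 m³/s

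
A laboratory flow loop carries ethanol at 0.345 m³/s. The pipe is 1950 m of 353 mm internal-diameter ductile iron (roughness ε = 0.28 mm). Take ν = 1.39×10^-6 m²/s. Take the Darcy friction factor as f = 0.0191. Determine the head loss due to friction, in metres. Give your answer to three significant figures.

h_f ≈ 66.8 m

V = 4Q/(πD²) = 4·0.345/(π·0.353²) = 3.525 m/s
h_f = f(L/D)V²/(2g) = 0.01910·(1950/0.353)·3.525²/(2·9.81) = 66.83 m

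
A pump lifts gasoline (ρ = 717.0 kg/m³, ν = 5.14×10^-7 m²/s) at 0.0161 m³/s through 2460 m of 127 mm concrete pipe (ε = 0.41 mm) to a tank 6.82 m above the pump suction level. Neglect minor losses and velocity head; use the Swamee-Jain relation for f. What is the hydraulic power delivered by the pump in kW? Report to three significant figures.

P_hyd ≈ 5.70 kW

V = 4Q/(πD²) = 1.271 m/s; Re = 3.14×10^5; ε/D = 0.00323; f = 0.02726
h_f = f(L/D)V²/2g = 43.48 m
Total head H = z + h_f = 6.82 + 43.48 = 50.30 m
P_hyd = ρgQH = 717.0·9.81·0.0161·50.30 = 5.696 kW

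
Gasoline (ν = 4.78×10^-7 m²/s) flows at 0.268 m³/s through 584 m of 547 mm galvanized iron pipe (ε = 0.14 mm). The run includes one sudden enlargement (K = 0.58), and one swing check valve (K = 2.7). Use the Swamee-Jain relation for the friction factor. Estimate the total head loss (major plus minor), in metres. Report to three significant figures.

H_L ≈ 1.29 m

V = 4Q/(πD²) = 1.140 m/s; V²/2g = 0.06629 m
Re = 1.31×10^6, ε/D = 2.56×10^-4 → f = 0.01517 (Swamee-Jain)
Major: h_f = f(L/D)·V²/2g = 0.01517·1068·0.06629 = 1.074 m
Minor: ΣK = 3.28; h_m = ΣK·V²/2g = 0.2174 m
Total H_L = 1.074 + 0.2174 = 1.291 m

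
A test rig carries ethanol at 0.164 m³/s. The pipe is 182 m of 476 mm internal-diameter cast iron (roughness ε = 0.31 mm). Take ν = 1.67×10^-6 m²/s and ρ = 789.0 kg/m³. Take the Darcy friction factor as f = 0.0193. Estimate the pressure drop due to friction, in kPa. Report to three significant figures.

Δp ≈ 2.47 kPa

V = 4Q/(πD²) = 4·0.164/(π·0.476²) = 0.9216 m/s
h_f = f(L/D)V²/(2g) = 0.01930·(182/0.476)·0.9216²/(2·9.81) = 0.3194 m
Δp = ρg·h_f = 789.0·9.81·0.3194 = 2.473 kPa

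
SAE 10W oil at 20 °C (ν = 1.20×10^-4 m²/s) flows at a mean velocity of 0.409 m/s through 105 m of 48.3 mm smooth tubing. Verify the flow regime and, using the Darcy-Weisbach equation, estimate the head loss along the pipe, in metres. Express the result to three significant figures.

Re = VD/ν = 0.409·0.04830/1.20×10^-4 = 165 → laminar (Re < 2300)
f = 64/Re = 0.3888
h_f = f(L/D)V²/(2g) = 0.3888·(105/0.04830)·0.409²/(2·9.81) = 7.206 m

h_f ≈ 7.21 m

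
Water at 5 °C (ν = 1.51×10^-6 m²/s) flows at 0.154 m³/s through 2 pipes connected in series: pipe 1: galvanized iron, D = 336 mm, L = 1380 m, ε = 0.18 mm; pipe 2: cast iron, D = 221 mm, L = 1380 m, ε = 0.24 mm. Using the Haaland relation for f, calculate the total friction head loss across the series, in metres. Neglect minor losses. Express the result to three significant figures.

H ≈ 117 m

Pipe 1: V = 1.737 m/s, Re = 3.86×10^5, ε/D = 5.36×10^-4, f = 0.01802, h_1 = f(L/D)V²/2g = 11.38 m
Pipe 2: V = 4.015 m/s, Re = 5.88×10^5, ε/D = 0.00109, f = 0.02050, h_2 = f(L/D)V²/2g = 105.1 m
Series → Q common, losses add: H = Σh = 116.5 m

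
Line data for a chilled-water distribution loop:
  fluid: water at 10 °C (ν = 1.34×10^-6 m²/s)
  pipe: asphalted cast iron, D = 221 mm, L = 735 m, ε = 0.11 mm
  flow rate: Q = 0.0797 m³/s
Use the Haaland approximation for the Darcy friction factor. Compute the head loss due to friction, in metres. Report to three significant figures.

V = 4Q/(πD²) = 4·0.0797/(π·0.221²) = 2.078 m/s
Re = VD/ν = 2.078·0.221/1.34×10^-6 = 3.43×10^5 → turbulent
ε/D = 0.11/221 = 4.98×10^-4
Haaland: f = 0.01791
h_f = f(L/D)V²/(2g) = 0.01791·(735/0.221)·2.078²/(2·9.81) = 13.11 m

h_f ≈ 13.1 m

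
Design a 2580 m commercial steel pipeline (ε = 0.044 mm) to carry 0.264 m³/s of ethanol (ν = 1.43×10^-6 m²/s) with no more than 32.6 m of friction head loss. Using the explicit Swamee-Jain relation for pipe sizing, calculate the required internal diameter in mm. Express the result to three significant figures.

Swamee-Jain (Type III): D = 0.66·[ε^1.25·(LQ²/(gh_f))^4.75 + ν·Q^9.4·(L/(gh_f))^5.2]^0.04
LQ²/(gh_f) = 0.5623; L/(gh_f) = 8.067
Term 1 = ε^1.25·(…)^4.75 = 2.33×10^-7; Term 2 = ν·Q^9.4·(…)^5.2 = 2.71×10^-7
D = 0.66·(2.33×10^-7 + 2.71×10^-7)^0.04 = 0.3695 m = 370 mm
Check: V = 2.46 m/s, Re = 6.36×10^5, f = 0.01433, h_f = 30.9 m ≈ 32.6 m ✓

D ≈ 370 mm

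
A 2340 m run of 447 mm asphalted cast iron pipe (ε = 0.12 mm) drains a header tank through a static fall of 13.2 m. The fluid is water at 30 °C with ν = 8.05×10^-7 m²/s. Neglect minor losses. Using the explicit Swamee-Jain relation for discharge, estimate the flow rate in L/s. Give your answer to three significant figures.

Swamee-Jain (Type II): Q = -0.965·√(gD⁵h_f/L)·ln[ε/(3.7D) + √(3.17ν²L/(gD³h_f))]
√(gD⁵h_f/L) = √(9.81·0.447⁵·13.2/2340) = 0.03143
ε/(3.7D) = 7.26×10^-5; √(3.17ν²L/(gD³h_f)) = 2.04×10^-5
Q = -0.965·0.03143·ln(9.294×10^-5) = 0.2815 m³/s
Check: V = 1.79 m/s, Re = 9.96×10^5, f = 0.01547, h_f = 13.3 m ≈ 13.2 m ✓

Q ≈ 282 L/s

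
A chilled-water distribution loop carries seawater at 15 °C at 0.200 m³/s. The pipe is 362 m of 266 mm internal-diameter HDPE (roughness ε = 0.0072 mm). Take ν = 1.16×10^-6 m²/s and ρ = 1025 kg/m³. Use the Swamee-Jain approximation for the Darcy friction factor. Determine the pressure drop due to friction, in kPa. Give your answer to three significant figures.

V = 4Q/(πD²) = 4·0.200/(π·0.266²) = 3.599 m/s
Re = VD/ν = 3.599·0.266/1.16×10^-6 = 8.25×10^5 → turbulent
ε/D = 0.0072/266 = 2.71×10^-5
Swamee-Jain: f = 0.01255
h_f = f(L/D)V²/(2g) = 0.01255·(362/0.266)·3.599²/(2·9.81) = 11.28 m
Δp = ρg·h_f = 1025·9.81·11.28 = 113.4 kPa

Δp ≈ 113 kPa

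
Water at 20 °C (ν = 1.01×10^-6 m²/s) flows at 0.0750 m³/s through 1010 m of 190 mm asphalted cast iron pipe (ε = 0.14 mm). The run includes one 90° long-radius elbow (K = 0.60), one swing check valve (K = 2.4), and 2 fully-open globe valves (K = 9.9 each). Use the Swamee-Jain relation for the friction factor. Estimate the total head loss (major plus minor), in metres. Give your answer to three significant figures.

H_L ≈ 44.4 m

V = 4Q/(πD²) = 2.645 m/s; V²/2g = 0.3566 m
Re = 4.98×10^5, ε/D = 7.37×10^-4 → f = 0.01912 (Swamee-Jain)
Major: h_f = f(L/D)·V²/2g = 0.01912·5316·0.3566 = 36.24 m
Minor: ΣK = 22.8; h_m = ΣK·V²/2g = 8.131 m
Total H_L = 36.24 + 8.131 = 44.37 m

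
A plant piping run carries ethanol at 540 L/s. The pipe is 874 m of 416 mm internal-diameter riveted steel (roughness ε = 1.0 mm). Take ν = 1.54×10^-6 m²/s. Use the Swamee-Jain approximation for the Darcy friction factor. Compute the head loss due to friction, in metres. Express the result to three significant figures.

h_f ≈ 42.0 m

V = 4Q/(πD²) = 4·0.540/(π·0.416²) = 3.973 m/s
Re = VD/ν = 3.973·0.416/1.54×10^-6 = 1.07×10^6 → turbulent
ε/D = 1.0/416 = 0.00240
Swamee-Jain: f = 0.02483
h_f = f(L/D)V²/(2g) = 0.02483·(874/0.416)·3.973²/(2·9.81) = 41.97 m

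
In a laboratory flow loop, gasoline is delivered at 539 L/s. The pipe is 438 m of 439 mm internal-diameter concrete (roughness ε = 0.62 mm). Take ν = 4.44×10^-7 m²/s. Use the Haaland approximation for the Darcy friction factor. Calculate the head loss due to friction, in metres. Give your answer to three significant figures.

h_f ≈ 13.9 m

V = 4Q/(πD²) = 4·0.539/(π·0.439²) = 3.561 m/s
Re = VD/ν = 3.561·0.439/4.44×10^-7 = 3.52×10^6 → turbulent
ε/D = 0.62/439 = 0.00141
Haaland: f = 0.02150
h_f = f(L/D)V²/(2g) = 0.02150·(438/0.439)·3.561²/(2·9.81) = 13.86 m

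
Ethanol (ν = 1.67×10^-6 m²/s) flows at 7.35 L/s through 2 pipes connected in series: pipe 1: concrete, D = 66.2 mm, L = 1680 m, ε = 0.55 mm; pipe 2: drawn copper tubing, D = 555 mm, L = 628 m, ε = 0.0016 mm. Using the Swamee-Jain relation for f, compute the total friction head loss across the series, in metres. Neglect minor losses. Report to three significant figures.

Pipe 1: V = 2.135 m/s, Re = 8.46×10^4, ε/D = 0.00831, f = 0.03671, h_1 = f(L/D)V²/2g = 216.5 m
Pipe 2: V = 0.03038 m/s, Re = 1.01×10^4, ε/D = 2.88×10^-6, f = 0.03090, h_2 = f(L/D)V²/2g = 0.001645 m
Series → Q common, losses add: H = Σh = 216.5 m

H ≈ 217 m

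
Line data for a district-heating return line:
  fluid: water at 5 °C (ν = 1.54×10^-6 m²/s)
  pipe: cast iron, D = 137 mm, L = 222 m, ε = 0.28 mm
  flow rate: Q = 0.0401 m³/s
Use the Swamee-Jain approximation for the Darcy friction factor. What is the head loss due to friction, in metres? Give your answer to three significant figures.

V = 4Q/(πD²) = 4·0.0401/(π·0.137²) = 2.720 m/s
Re = VD/ν = 2.720·0.137/1.54×10^-6 = 2.42×10^5 → turbulent
ε/D = 0.28/137 = 0.00204
Swamee-Jain: f = 0.02445
h_f = f(L/D)V²/(2g) = 0.02445·(222/0.137)·2.720²/(2·9.81) = 14.94 m

h_f ≈ 14.9 m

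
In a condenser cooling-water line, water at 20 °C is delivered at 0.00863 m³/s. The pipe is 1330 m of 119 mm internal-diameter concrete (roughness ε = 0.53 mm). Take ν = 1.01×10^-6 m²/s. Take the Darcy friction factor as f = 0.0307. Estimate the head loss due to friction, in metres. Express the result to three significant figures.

V = 4Q/(πD²) = 4·0.00863/(π·0.119²) = 0.7759 m/s
h_f = f(L/D)V²/(2g) = 0.03070·(1330/0.119)·0.7759²/(2·9.81) = 10.53 m

h_f ≈ 10.5 m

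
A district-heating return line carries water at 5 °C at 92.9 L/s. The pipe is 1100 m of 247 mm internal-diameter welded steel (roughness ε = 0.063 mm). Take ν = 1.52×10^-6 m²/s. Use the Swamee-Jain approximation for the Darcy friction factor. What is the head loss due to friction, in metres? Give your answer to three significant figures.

V = 4Q/(πD²) = 4·0.0929/(π·0.247²) = 1.939 m/s
Re = VD/ν = 1.939·0.247/1.52×10^-6 = 3.15×10^5 → turbulent
ε/D = 0.063/247 = 2.55×10^-4
Swamee-Jain: f = 0.01665
h_f = f(L/D)V²/(2g) = 0.01665·(1100/0.247)·1.939²/(2·9.81) = 14.21 m

h_f ≈ 14.2 m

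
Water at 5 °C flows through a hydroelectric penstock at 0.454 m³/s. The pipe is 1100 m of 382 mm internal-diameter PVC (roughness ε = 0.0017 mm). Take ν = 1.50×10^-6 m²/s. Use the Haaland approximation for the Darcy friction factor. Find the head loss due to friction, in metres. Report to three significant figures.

V = 4Q/(πD²) = 4·0.454/(π·0.382²) = 3.961 m/s
Re = VD/ν = 3.961·0.382/1.50×10^-6 = 1.01×10^6 → turbulent
ε/D = 0.0017/382 = 4.45×10^-6
Haaland: f = 0.01164
h_f = f(L/D)V²/(2g) = 0.01164·(1100/0.382)·3.961²/(2·9.81) = 26.82 m

h_f ≈ 26.8 m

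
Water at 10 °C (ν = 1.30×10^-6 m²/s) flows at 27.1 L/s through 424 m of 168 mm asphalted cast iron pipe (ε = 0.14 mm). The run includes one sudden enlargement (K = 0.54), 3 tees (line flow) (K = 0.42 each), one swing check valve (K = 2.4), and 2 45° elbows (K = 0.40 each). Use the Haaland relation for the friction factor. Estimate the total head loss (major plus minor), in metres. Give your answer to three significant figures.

V = 4Q/(πD²) = 1.223 m/s; V²/2g = 0.07618 m
Re = 1.58×10^5, ε/D = 8.33×10^-4 → f = 0.02055 (Haaland)
Major: h_f = f(L/D)·V²/2g = 0.02055·2524·0.07618 = 3.950 m
Minor: ΣK = 5.00; h_m = ΣK·V²/2g = 0.3809 m
Total H_L = 3.950 + 0.3809 = 4.331 m

H_L ≈ 4.33 m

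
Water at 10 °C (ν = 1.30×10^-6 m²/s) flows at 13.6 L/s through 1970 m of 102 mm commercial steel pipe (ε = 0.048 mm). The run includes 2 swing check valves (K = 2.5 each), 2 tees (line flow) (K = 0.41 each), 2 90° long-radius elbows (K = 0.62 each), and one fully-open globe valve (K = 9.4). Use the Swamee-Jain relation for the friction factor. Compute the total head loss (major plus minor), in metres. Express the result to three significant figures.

V = 4Q/(πD²) = 1.664 m/s; V²/2g = 0.1412 m
Re = 1.31×10^5, ε/D = 4.71×10^-4 → f = 0.01963 (Swamee-Jain)
Major: h_f = f(L/D)·V²/2g = 0.01963·19314·0.1412 = 53.53 m
Minor: ΣK = 16.5; h_m = ΣK·V²/2g = 2.324 m
Total H_L = 53.53 + 2.324 = 55.85 m

H_L ≈ 55.9 m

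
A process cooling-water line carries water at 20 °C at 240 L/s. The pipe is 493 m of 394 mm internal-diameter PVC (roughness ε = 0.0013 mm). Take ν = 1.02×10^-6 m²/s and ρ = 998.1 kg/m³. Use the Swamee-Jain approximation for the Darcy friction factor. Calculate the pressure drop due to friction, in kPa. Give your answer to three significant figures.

V = 4Q/(πD²) = 4·0.240/(π·0.394²) = 1.968 m/s
Re = VD/ν = 1.968·0.394/1.02×10^-6 = 7.60×10^5 → turbulent
ε/D = 0.0013/394 = 3.30×10^-6
Swamee-Jain: f = 0.01223
h_f = f(L/D)V²/(2g) = 0.01223·(493/0.394)·1.968²/(2·9.81) = 3.023 m
Δp = ρg·h_f = 998.1·9.81·3.023 = 29.60 kPa

Δp ≈ 29.6 kPa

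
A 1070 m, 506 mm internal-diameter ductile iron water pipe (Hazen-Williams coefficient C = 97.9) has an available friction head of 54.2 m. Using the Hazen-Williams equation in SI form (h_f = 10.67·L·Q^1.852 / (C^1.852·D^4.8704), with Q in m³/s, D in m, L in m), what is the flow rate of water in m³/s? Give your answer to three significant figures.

Rearranging: Q = [h_f·C^1.852·D^4.8704 / (10.67·L)]^(1/1.852)
Q = [54.2·97.9^1.852·0.506^4.8704 / (10.67·1070)]^0.540 = 0.9081 m³/s

Q ≈ 0.908 m³/s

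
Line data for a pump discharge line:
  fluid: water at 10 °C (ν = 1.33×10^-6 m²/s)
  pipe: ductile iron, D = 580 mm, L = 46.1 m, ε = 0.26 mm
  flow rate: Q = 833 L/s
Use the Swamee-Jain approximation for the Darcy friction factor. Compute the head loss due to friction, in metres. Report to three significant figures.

h_f ≈ 0.676 m

V = 4Q/(πD²) = 4·0.833/(π·0.580²) = 3.153 m/s
Re = VD/ν = 3.153·0.580/1.33×10^-6 = 1.37×10^6 → turbulent
ε/D = 0.26/580 = 4.48×10^-4
Swamee-Jain: f = 0.01679
h_f = f(L/D)V²/(2g) = 0.01679·(46.1/0.580)·3.153²/(2·9.81) = 0.6760 m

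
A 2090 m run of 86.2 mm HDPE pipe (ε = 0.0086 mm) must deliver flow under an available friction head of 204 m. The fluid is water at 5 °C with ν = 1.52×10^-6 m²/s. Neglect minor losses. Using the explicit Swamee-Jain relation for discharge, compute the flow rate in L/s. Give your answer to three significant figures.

Q ≈ 18.3 L/s

Swamee-Jain (Type II): Q = -0.965·√(gD⁵h_f/L)·ln[ε/(3.7D) + √(3.17ν²L/(gD³h_f))]
√(gD⁵h_f/L) = √(9.81·0.0862⁵·204/2090) = 0.002135
ε/(3.7D) = 2.70×10^-5; √(3.17ν²L/(gD³h_f)) = 1.09×10^-4
Q = -0.965·0.002135·ln(1.362×10^-4) = 0.01834 m³/s
Check: V = 3.14 m/s, Re = 1.78×10^5, f = 0.01669, h_f = 204 m ≈ 204 m ✓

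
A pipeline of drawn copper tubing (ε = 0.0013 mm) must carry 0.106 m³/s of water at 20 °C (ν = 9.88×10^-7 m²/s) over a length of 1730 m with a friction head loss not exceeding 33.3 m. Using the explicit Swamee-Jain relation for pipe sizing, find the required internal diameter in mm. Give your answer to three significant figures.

Swamee-Jain (Type III): D = 0.66·[ε^1.25·(LQ²/(gh_f))^4.75 + ν·Q^9.4·(L/(gh_f))^5.2]^0.04
LQ²/(gh_f) = 0.05950; L/(gh_f) = 5.296
Term 1 = ε^1.25·(…)^4.75 = 6.63×10^-14; Term 2 = ν·Q^9.4·(…)^5.2 = 3.95×10^-12
D = 0.66·(6.63×10^-14 + 3.95×10^-12)^0.04 = 0.2311 m = 231 mm
Check: V = 2.53 m/s, Re = 5.91×10^5, f = 0.01281, h_f = 31.2 m ≈ 33.3 m ✓

D ≈ 231 mm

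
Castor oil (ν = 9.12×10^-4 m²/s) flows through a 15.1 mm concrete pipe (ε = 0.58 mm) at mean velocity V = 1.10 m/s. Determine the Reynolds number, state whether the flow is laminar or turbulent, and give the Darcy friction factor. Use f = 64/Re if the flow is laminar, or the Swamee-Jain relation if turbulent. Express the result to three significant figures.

Re = VD/ν = 1.100·0.0151/9.12×10^-4 = 18.2
Re < 2300 → laminar → f = 64/Re = 3.514

Re ≈ 18.2; laminar; f = 64/Re ≈ 3.51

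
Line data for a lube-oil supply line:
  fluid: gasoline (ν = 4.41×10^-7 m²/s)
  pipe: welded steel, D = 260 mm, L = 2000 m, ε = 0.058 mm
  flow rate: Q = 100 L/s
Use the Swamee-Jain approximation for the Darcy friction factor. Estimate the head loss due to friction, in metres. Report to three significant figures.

V = 4Q/(πD²) = 4·0.100/(π·0.260²) = 1.883 m/s
Re = VD/ν = 1.883·0.260/4.41×10^-7 = 1.11×10^6 → turbulent
ε/D = 0.058/260 = 2.23×10^-4
Swamee-Jain: f = 0.01494
h_f = f(L/D)V²/(2g) = 0.01494·(2000/0.260)·1.883²/(2·9.81) = 20.78 m

h_f ≈ 20.8 m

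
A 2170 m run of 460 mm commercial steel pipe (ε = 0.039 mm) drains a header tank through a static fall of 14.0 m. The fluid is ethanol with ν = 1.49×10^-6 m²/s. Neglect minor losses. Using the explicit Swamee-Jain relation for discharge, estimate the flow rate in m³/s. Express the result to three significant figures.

Q ≈ 0.341 m³/s

Swamee-Jain (Type II): Q = -0.965·√(gD⁵h_f/L)·ln[ε/(3.7D) + √(3.17ν²L/(gD³h_f))]
√(gD⁵h_f/L) = √(9.81·0.460⁵·14.0/2170) = 0.03610
ε/(3.7D) = 2.29×10^-5; √(3.17ν²L/(gD³h_f)) = 3.38×10^-5
Q = -0.965·0.03610·ln(5.671×10^-5) = 0.3407 m³/s
Check: V = 2.05 m/s, Re = 6.33×10^5, f = 0.01390, h_f = 14.0 m ≈ 14.0 m ✓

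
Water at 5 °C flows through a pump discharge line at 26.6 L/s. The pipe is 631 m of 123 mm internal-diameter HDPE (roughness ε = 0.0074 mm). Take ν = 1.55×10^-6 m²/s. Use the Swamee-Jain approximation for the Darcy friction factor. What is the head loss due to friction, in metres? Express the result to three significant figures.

h_f ≈ 21.5 m

V = 4Q/(πD²) = 4·0.0266/(π·0.123²) = 2.239 m/s
Re = VD/ν = 2.239·0.123/1.55×10^-6 = 1.78×10^5 → turbulent
ε/D = 0.0074/123 = 6.02×10^-5
Swamee-Jain: f = 0.01640
h_f = f(L/D)V²/(2g) = 0.01640·(631/0.123)·2.239²/(2·9.81) = 21.48 m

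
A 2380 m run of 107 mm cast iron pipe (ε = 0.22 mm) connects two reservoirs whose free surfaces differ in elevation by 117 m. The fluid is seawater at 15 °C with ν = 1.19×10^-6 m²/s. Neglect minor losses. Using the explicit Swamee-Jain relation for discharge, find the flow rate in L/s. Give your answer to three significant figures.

Q ≈ 18.4 L/s

Swamee-Jain (Type II): Q = -0.965·√(gD⁵h_f/L)·ln[ε/(3.7D) + √(3.17ν²L/(gD³h_f))]
√(gD⁵h_f/L) = √(9.81·0.107⁵·117/2380) = 0.002601
ε/(3.7D) = 5.56×10^-4; √(3.17ν²L/(gD³h_f)) = 8.72×10^-5
Q = -0.965·0.002601·ln(6.429×10^-4) = 0.01845 m³/s
Check: V = 2.05 m/s, Re = 1.84×10^5, f = 0.02472, h_f = 118 m ≈ 117 m ✓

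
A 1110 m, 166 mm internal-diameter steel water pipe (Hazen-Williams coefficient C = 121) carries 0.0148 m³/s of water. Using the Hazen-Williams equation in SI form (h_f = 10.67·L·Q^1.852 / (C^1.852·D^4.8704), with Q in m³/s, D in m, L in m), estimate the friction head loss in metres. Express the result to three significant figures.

h_f ≈ 4.23 m

h_f = 10.67·1110·0.0148^1.852 / (121^1.852·0.166^4.8704) = 4.226 m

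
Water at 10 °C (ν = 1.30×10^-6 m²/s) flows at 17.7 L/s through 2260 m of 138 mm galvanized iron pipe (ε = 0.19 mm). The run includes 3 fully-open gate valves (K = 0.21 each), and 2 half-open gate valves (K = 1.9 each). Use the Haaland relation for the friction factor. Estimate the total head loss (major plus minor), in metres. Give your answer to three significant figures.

H_L ≈ 27.0 m

V = 4Q/(πD²) = 1.183 m/s; V²/2g = 0.07138 m
Re = 1.26×10^5, ε/D = 0.00138 → f = 0.02285 (Haaland)
Major: h_f = f(L/D)·V²/2g = 0.02285·16377·0.07138 = 26.70 m
Minor: ΣK = 4.43; h_m = ΣK·V²/2g = 0.3162 m
Total H_L = 26.70 + 0.3162 = 27.02 m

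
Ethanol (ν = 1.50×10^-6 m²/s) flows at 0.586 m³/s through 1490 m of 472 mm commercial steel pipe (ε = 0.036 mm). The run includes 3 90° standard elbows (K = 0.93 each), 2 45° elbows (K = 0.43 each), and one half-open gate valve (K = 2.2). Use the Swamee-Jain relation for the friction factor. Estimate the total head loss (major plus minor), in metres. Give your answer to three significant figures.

H_L ≈ 26.9 m

V = 4Q/(πD²) = 3.349 m/s; V²/2g = 0.5717 m
Re = 1.05×10^6, ε/D = 7.63×10^-5 → f = 0.01308 (Swamee-Jain)
Major: h_f = f(L/D)·V²/2g = 0.01308·3157·0.5717 = 23.60 m
Minor: ΣK = 5.85; h_m = ΣK·V²/2g = 3.344 m
Total H_L = 23.60 + 3.344 = 26.94 m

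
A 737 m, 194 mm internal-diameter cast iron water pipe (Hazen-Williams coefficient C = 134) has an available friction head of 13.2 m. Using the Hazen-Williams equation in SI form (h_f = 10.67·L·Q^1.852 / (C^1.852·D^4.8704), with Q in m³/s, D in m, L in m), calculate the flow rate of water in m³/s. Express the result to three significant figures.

Rearranging: Q = [h_f·C^1.852·D^4.8704 / (10.67·L)]^(1/1.852)
Q = [13.2·134^1.852·0.194^4.8704 / (10.67·737)]^0.540 = 0.05698 m³/s

Q ≈ 0.0570 m³/s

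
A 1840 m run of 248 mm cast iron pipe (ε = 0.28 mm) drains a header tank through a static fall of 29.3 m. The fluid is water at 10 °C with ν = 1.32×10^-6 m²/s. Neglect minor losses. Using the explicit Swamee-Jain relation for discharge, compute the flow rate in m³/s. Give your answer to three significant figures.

Q ≈ 0.0929 m³/s

Swamee-Jain (Type II): Q = -0.965·√(gD⁵h_f/L)·ln[ε/(3.7D) + √(3.17ν²L/(gD³h_f))]
√(gD⁵h_f/L) = √(9.81·0.248⁵·29.3/1840) = 0.01211
ε/(3.7D) = 3.05×10^-4; √(3.17ν²L/(gD³h_f)) = 4.81×10^-5
Q = -0.965·0.01211·ln(3.533×10^-4) = 0.09285 m³/s
Check: V = 1.92 m/s, Re = 3.61×10^5, f = 0.02111, h_f = 29.5 m ≈ 29.3 m ✓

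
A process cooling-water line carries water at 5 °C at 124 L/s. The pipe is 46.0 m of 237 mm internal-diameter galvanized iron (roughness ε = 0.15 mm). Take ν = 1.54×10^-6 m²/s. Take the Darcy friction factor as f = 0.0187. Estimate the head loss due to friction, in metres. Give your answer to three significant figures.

h_f ≈ 1.46 m

V = 4Q/(πD²) = 4·0.124/(π·0.237²) = 2.811 m/s
h_f = f(L/D)V²/(2g) = 0.01870·(46.0/0.237)·2.811²/(2·9.81) = 1.462 m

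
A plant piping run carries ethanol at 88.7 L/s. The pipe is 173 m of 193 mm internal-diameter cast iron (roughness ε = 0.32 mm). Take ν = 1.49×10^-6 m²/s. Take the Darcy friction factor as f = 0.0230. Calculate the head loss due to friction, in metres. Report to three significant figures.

V = 4Q/(πD²) = 4·0.0887/(π·0.193²) = 3.032 m/s
h_f = f(L/D)V²/(2g) = 0.02300·(173/0.193)·3.032²/(2·9.81) = 9.660 m

h_f ≈ 9.66 m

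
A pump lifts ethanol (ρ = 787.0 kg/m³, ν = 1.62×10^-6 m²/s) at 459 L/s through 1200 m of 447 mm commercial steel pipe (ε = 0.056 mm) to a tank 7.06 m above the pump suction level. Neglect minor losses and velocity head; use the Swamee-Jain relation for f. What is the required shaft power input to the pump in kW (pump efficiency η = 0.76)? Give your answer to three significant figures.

V = 4Q/(πD²) = 2.925 m/s; Re = 8.07×10^5; ε/D = 1.25×10^-4; f = 0.01410
h_f = f(L/D)V²/2g = 16.51 m
Total head H = z + h_f = 7.06 + 16.51 = 23.57 m
P_hyd = ρgQH = 787.0·9.81·0.459·23.57 = 83.51 kW
P_shaft = P_hyd/η = 83.51/0.76 = 109.9 kW

P_shaft ≈ 110 kW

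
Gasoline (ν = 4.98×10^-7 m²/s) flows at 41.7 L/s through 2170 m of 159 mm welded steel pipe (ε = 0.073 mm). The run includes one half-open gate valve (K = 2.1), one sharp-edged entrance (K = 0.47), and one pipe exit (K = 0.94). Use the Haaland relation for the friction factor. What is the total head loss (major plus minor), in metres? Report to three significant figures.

V = 4Q/(πD²) = 2.100 m/s; V²/2g = 0.2248 m
Re = 6.71×10^5, ε/D = 4.59×10^-4 → f = 0.01710 (Haaland)
Major: h_f = f(L/D)·V²/2g = 0.01710·13648·0.2248 = 52.46 m
Minor: ΣK = 3.51; h_m = ΣK·V²/2g = 0.7891 m
Total H_L = 52.46 + 0.7891 = 53.25 m

H_L ≈ 53.3 m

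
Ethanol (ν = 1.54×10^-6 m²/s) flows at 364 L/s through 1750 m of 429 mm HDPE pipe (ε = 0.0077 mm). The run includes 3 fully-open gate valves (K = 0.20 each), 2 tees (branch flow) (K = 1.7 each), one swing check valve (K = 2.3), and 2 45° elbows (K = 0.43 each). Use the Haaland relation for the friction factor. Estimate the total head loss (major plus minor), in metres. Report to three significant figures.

V = 4Q/(πD²) = 2.518 m/s; V²/2g = 0.3232 m
Re = 7.02×10^5, ε/D = 1.79×10^-5 → f = 0.01257 (Haaland)
Major: h_f = f(L/D)·V²/2g = 0.01257·4079·0.3232 = 16.58 m
Minor: ΣK = 7.16; h_m = ΣK·V²/2g = 2.314 m
Total H_L = 16.58 + 2.314 = 18.89 m

H_L ≈ 18.9 m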